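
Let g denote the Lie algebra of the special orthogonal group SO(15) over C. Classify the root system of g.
B_7

This is so(15) with 15 odd, which has dimension 15(15-1)/2 = 105 and rank (15-1)/2 = 7. In the classification of classical Lie algebras, the orthogonal algebra so(2n+1) in an odd number of variables has type B_n; here n = 7, so the Dynkin diagram is a chain of 7 nodes with a double edge at one end; the terminal node there is the unique short simple root (B_7). Hence the type is B_7.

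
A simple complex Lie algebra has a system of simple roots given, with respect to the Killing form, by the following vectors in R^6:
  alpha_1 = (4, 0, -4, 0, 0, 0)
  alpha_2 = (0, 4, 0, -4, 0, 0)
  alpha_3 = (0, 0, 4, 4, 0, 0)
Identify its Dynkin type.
A_3

Compute the Cartan integers a_ij = 2(alpha_i, alpha_j)/(alpha_j, alpha_j); the resulting 3x3 Cartan matrix is
[[2, 0, -1], [0, 2, -1], [-1, -1, 2]].
All simple roots have the same length, so the diagram is simply laced. The associated Dynkin diagram is a chain of 3 nodes with single edges (A_3), so the type is A_3 (the algebra sl(4)).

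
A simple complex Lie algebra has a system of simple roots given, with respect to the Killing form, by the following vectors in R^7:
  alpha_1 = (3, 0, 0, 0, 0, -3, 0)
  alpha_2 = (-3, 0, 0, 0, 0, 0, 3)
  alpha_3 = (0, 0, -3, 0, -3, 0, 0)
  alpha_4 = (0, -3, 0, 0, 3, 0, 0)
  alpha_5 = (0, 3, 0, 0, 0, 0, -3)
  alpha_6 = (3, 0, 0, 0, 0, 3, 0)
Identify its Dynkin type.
Compute the Cartan integers a_ij = 2(alpha_i, alpha_j)/(alpha_j, alpha_j); the resulting 6x6 Cartan matrix is
[[2, -1, 0, 0, 0, 0], [-1, 2, 0, 0, -1, -1], [0, 0, 2, -1, 0, 0], [0, 0, -1, 2, -1, 0], [0, -1, 0, -1, 2, 0], [0, -1, 0, 0, 0, 2]].
All simple roots have the same length, so the diagram is simply laced. The associated Dynkin diagram is a chain of 4 nodes with a fork of two nodes at one end (D_6), so the type is D_6 (the algebra so(12)).

D_6 (so(12))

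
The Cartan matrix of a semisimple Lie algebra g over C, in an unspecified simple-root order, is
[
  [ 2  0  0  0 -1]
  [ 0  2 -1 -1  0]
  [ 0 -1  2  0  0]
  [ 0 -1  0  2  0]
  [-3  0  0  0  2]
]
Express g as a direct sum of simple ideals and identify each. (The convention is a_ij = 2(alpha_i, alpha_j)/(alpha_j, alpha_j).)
A_3 (sl(4)) ⊕ G_2

The diagram associated to this matrix has two connected components: the simple roots {alpha_2, alpha_3, alpha_4} form a chain of 3 nodes with single edges (A_3), and {alpha_1, alpha_5} form two nodes joined by a triple edge (G_2). A semisimple Lie algebra decomposes uniquely as the direct sum of simple ideals, one per connected component of its Dynkin diagram, so g ≅ A_3 ⊕ G_2 (dimension 15 + 14 = 29).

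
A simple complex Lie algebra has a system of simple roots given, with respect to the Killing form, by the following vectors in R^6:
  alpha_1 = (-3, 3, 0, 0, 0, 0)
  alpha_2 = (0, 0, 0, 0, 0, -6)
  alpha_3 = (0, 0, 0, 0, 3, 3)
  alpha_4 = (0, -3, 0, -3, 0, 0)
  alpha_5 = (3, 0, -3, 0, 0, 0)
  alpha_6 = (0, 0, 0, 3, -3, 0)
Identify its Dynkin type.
type C_6

Compute the Cartan integers a_ij = 2(alpha_i, alpha_j)/(alpha_j, alpha_j); the resulting 6x6 Cartan matrix is
[[2, 0, 0, -1, -1, 0], [0, 2, -2, 0, 0, 0], [0, -1, 2, 0, 0, -1], [-1, 0, 0, 2, 0, -1], [-1, 0, 0, 0, 2, 0], [0, 0, -1, -1, 0, 2]].
The roots have two lengths (squared-length ratio 2:1); the short ones are alpha_{1,3,4,5,6}. The associated Dynkin diagram is a chain of 6 nodes with a double edge at one end; the terminal node there is the unique long simple root (C_6), so the type is C_6 (the algebra sp(12)).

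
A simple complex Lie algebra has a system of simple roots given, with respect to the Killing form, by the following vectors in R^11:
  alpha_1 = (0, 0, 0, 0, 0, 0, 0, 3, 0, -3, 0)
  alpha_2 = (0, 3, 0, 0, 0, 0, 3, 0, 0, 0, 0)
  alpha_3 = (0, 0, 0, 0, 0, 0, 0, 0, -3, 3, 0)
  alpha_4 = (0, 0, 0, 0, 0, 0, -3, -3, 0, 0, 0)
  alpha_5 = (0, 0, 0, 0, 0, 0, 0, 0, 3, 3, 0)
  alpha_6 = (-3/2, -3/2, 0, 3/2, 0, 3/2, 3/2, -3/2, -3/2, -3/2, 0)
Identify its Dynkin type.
Compute the Cartan integers a_ij = 2(alpha_i, alpha_j)/(alpha_j, alpha_j); the resulting 6x6 Cartan matrix is
[[2, 0, -1, -1, -1, 0], [0, 2, 0, -1, 0, 0], [-1, 0, 2, 0, 0, 0], [-1, -1, 0, 2, 0, 0], [-1, 0, 0, 0, 2, -1], [0, 0, 0, 0, -1, 2]].
All simple roots have the same length, so the diagram is simply laced. The associated Dynkin diagram is a chain of 5 nodes with one extra node attached to the third node from one end (E_6), so the type is E_6.

E_6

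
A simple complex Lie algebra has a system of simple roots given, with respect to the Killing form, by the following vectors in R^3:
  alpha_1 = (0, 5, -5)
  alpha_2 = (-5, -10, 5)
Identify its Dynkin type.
G_2

Compute the Cartan integers a_ij = 2(alpha_i, alpha_j)/(alpha_j, alpha_j); the resulting 2x2 Cartan matrix is
[[2, -1], [-3, 2]].
The roots have two lengths (squared-length ratio 3:1); the short ones are alpha_{1}. The associated Dynkin diagram is two nodes joined by a triple edge (G_2), so the type is G_2.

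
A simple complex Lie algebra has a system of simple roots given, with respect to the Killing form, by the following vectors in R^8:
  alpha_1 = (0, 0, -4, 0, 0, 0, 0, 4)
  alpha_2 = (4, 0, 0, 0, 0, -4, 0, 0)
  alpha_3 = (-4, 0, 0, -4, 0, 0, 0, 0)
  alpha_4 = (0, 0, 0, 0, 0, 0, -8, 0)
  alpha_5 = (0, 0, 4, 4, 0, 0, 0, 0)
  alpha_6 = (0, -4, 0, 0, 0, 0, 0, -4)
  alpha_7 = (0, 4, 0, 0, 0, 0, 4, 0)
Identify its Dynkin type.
Compute the Cartan integers a_ij = 2(alpha_i, alpha_j)/(alpha_j, alpha_j); the resulting 7x7 Cartan matrix is
[[2, 0, 0, 0, -1, -1, 0], [0, 2, -1, 0, 0, 0, 0], [0, -1, 2, 0, -1, 0, 0], [0, 0, 0, 2, 0, 0, -2], [-1, 0, -1, 0, 2, 0, 0], [-1, 0, 0, 0, 0, 2, -1], [0, 0, 0, -1, 0, -1, 2]].
The roots have two lengths (squared-length ratio 2:1); the short ones are alpha_{1,2,3,5,6,7}. The associated Dynkin diagram is a chain of 7 nodes with a double edge at one end; the terminal node there is the unique long simple root (C_7), so the type is C_7 (the algebra sp(14)).

C7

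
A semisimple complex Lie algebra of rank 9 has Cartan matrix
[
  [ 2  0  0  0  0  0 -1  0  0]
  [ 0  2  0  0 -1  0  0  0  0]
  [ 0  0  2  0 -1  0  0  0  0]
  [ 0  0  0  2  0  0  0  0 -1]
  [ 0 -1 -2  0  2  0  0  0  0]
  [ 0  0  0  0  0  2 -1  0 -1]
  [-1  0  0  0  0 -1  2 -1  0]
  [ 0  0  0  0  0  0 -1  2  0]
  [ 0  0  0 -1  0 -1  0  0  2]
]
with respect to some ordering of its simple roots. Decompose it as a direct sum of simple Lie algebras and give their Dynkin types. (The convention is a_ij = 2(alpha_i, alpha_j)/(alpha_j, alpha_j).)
type B_3 + type D_6

The diagram associated to this matrix has two connected components: the simple roots {alpha_2, alpha_3, alpha_5} form a chain of 3 nodes with a double edge at one end; the terminal node there is the unique short simple root (B_3), and {alpha_1, alpha_4, alpha_6, alpha_7, alpha_8, alpha_9} form a chain of 4 nodes with a fork of two nodes at one end (D_6). A semisimple Lie algebra decomposes uniquely as the direct sum of simple ideals, one per connected component of its Dynkin diagram, so g ≅ B_3 ⊕ D_6 (dimension 21 + 66 = 87).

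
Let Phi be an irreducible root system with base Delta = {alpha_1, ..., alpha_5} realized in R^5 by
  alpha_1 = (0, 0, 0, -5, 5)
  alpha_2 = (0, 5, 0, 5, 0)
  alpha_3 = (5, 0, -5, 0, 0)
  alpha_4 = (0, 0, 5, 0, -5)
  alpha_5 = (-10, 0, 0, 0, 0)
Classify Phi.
Compute the Cartan integers a_ij = 2(alpha_i, alpha_j)/(alpha_j, alpha_j); the resulting 5x5 Cartan matrix is
[[2, -1, 0, -1, 0], [-1, 2, 0, 0, 0], [0, 0, 2, -1, -1], [-1, 0, -1, 2, 0], [0, 0, -2, 0, 2]].
The roots have two lengths (squared-length ratio 2:1); the short ones are alpha_{1,2,3,4}. The associated Dynkin diagram is a chain of 5 nodes with a double edge at one end; the terminal node there is the unique long simple root (C_5), so the type is C_5 (the algebra sp(10)).

C5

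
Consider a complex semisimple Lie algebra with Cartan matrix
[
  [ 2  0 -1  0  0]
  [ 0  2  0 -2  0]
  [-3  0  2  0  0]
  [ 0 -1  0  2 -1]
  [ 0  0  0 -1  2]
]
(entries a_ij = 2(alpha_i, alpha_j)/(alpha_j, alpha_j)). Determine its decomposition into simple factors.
The diagram associated to this matrix has two connected components: the simple roots {alpha_2, alpha_4, alpha_5} form a chain of 3 nodes with a double edge at one end; the terminal node there is the unique long simple root (C_3), and {alpha_1, alpha_3} form two nodes joined by a triple edge (G_2). A semisimple Lie algebra decomposes uniquely as the direct sum of simple ideals, one per connected component of its Dynkin diagram, so g ≅ C_3 ⊕ G_2 (dimension 21 + 14 = 35).

C3 ⊕ G2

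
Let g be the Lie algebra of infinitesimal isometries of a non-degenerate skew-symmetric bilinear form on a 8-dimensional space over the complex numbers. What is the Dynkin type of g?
This is sp(8), which has dimension 8(8+1)/2 = 36 and rank 8/2 = 4. In the classification of classical Lie algebras, the symplectic algebra sp(2n) has type C_n; here n = 4, so the Dynkin diagram is a chain of 4 nodes with a double edge at one end; the terminal node there is the unique long simple root (C_4). Hence the type is C_4.

type C_4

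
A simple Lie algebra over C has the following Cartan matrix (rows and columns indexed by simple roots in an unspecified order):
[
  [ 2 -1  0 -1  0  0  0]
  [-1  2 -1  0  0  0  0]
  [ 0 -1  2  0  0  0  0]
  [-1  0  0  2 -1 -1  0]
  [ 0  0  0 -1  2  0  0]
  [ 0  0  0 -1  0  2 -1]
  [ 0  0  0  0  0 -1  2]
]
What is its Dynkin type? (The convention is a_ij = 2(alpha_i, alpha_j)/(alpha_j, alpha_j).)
The matrix has rank 7 with 2's on the diagonal. Reading the off-diagonal entries as Dynkin edges (a single edge where a_ij = a_ji = -1; a double or triple edge where a_ij * a_ji = 2 or 3), the diagram is a chain of 6 nodes with one extra node attached to the third node from one end (E_7). One simple-root ordering that puts it in standard form is (alpha_7, alpha_5, alpha_6, alpha_4, alpha_1, alpha_2, alpha_3). So the algebra is type E_7.

E_7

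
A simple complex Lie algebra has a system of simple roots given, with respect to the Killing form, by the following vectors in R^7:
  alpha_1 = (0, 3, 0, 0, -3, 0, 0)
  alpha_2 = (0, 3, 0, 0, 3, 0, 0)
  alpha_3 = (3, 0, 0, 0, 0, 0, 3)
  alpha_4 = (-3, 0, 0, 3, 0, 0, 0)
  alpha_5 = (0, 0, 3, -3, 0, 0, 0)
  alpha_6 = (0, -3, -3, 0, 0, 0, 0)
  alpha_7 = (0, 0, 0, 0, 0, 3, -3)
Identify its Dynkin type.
D_7 (so(14))

Compute the Cartan integers a_ij = 2(alpha_i, alpha_j)/(alpha_j, alpha_j); the resulting 7x7 Cartan matrix is
[[2, 0, 0, 0, 0, -1, 0], [0, 2, 0, 0, 0, -1, 0], [0, 0, 2, -1, 0, 0, -1], [0, 0, -1, 2, -1, 0, 0], [0, 0, 0, -1, 2, -1, 0], [-1, -1, 0, 0, -1, 2, 0], [0, 0, -1, 0, 0, 0, 2]].
All simple roots have the same length, so the diagram is simply laced. The associated Dynkin diagram is a chain of 5 nodes with a fork of two nodes at one end (D_7), so the type is D_7 (the algebra so(14)).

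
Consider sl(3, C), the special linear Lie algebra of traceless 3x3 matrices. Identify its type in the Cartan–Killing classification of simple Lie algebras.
A2

This is sl(3), which has dimension 3^2 - 1 = 8 and rank 3 - 1 = 2 (a Cartan subalgebra is the diagonal traceless matrices). In the classification of classical Lie algebras, the special linear algebra sl(n+1) has type A_n; here n = 2, so the Dynkin diagram is a chain of 2 nodes with single edges (A_2). Hence the type is A_2.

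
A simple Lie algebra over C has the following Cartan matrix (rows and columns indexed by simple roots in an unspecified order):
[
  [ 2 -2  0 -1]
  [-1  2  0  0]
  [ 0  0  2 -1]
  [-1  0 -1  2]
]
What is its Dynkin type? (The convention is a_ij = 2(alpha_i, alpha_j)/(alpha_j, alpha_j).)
The matrix has rank 4 with 2's on the diagonal. Reading the off-diagonal entries as Dynkin edges (a single edge where a_ij = a_ji = -1; a double or triple edge where a_ij * a_ji = 2 or 3), the diagram is a chain of 4 nodes with a double edge at one end; the terminal node there is the unique short simple root (B_4). One simple-root ordering that puts it in standard form is (alpha_3, alpha_4, alpha_1, alpha_2). So the algebra is type B_4, i.e. so(9).

B_4 (so(9))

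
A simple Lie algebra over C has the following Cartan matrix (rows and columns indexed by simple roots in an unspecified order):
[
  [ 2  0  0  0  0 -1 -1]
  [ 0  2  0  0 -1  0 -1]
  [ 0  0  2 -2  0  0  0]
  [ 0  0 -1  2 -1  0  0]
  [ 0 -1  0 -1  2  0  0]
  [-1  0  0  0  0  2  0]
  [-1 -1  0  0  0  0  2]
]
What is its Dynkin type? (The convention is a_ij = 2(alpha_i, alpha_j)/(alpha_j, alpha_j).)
The matrix has rank 7 with 2's on the diagonal. Reading the off-diagonal entries as Dynkin edges (a single edge where a_ij = a_ji = -1; a double or triple edge where a_ij * a_ji = 2 or 3), the diagram is a chain of 7 nodes with a double edge at one end; the terminal node there is the unique long simple root (C_7). One simple-root ordering that puts it in standard form is (alpha_6, alpha_1, alpha_7, alpha_2, alpha_5, alpha_4, alpha_3). So the algebra is type C_7, i.e. sp(14).

type C_7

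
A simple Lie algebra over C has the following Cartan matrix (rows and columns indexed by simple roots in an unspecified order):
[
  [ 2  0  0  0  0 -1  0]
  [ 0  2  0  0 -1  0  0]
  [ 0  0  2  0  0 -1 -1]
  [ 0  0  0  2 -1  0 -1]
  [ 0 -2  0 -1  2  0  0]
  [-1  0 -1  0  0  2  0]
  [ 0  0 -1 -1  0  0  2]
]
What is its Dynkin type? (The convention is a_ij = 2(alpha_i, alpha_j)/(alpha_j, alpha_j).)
type B_7

The matrix has rank 7 with 2's on the diagonal. Reading the off-diagonal entries as Dynkin edges (a single edge where a_ij = a_ji = -1; a double or triple edge where a_ij * a_ji = 2 or 3), the diagram is a chain of 7 nodes with a double edge at one end; the terminal node there is the unique short simple root (B_7). One simple-root ordering that puts it in standard form is (alpha_1, alpha_6, alpha_3, alpha_7, alpha_4, alpha_5, alpha_2). So the algebra is type B_7, i.e. so(15).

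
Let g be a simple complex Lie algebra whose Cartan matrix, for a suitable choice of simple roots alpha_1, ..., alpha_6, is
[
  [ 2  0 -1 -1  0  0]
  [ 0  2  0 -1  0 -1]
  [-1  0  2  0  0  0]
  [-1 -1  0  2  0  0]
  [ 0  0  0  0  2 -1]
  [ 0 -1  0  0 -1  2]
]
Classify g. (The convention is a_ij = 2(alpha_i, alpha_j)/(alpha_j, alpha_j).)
The matrix has rank 6 with 2's on the diagonal. Reading the off-diagonal entries as Dynkin edges (a single edge where a_ij = a_ji = -1; a double or triple edge where a_ij * a_ji = 2 or 3), the diagram is a chain of 6 nodes with single edges (A_6). One simple-root ordering that puts it in standard form is (alpha_5, alpha_6, alpha_2, alpha_4, alpha_1, alpha_3). So the algebra is type A_6, i.e. sl(7).

A_6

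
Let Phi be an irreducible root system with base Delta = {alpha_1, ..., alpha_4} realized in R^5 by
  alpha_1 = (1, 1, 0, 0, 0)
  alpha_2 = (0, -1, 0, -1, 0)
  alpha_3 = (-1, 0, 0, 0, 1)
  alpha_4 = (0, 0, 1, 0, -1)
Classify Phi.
Compute the Cartan integers a_ij = 2(alpha_i, alpha_j)/(alpha_j, alpha_j); the resulting 4x4 Cartan matrix is
[[2, -1, -1, 0], [-1, 2, 0, 0], [-1, 0, 2, -1], [0, 0, -1, 2]].
All simple roots have the same length, so the diagram is simply laced. The associated Dynkin diagram is a chain of 4 nodes with single edges (A_4), so the type is A_4 (the algebra sl(5)).

A_4 (sl(5))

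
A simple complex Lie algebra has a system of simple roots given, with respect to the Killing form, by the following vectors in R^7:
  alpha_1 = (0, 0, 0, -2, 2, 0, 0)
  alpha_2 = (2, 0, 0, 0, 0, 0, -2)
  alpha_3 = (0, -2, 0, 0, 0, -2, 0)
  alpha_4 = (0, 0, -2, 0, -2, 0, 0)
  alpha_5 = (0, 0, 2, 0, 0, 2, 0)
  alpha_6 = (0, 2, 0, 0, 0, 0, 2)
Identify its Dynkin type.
Compute the Cartan integers a_ij = 2(alpha_i, alpha_j)/(alpha_j, alpha_j); the resulting 6x6 Cartan matrix is
[[2, 0, 0, -1, 0, 0], [0, 2, 0, 0, 0, -1], [0, 0, 2, 0, -1, -1], [-1, 0, 0, 2, -1, 0], [0, 0, -1, -1, 2, 0], [0, -1, -1, 0, 0, 2]].
All simple roots have the same length, so the diagram is simply laced. The associated Dynkin diagram is a chain of 6 nodes with single edges (A_6), so the type is A_6 (the algebra sl(7)).

A_6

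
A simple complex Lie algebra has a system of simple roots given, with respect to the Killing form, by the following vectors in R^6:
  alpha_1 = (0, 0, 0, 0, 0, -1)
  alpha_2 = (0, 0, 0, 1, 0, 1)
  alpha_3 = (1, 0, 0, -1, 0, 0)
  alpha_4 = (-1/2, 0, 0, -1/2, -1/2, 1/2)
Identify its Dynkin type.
type F_4

Compute the Cartan integers a_ij = 2(alpha_i, alpha_j)/(alpha_j, alpha_j); the resulting 4x4 Cartan matrix is
[[2, -1, 0, -1], [-2, 2, -1, 0], [0, -1, 2, 0], [-1, 0, 0, 2]].
The roots have two lengths (squared-length ratio 2:1); the short ones are alpha_{1,4}. The associated Dynkin diagram is a chain of 4 nodes with a double edge between the middle two (F_4), so the type is F_4.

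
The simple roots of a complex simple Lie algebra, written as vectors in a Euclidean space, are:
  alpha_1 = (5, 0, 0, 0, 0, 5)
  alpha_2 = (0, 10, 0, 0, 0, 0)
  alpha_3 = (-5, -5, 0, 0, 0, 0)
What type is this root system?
C3

Compute the Cartan integers a_ij = 2(alpha_i, alpha_j)/(alpha_j, alpha_j); the resulting 3x3 Cartan matrix is
[[2, 0, -1], [0, 2, -2], [-1, -1, 2]].
The roots have two lengths (squared-length ratio 2:1); the short ones are alpha_{1,3}. The associated Dynkin diagram is a chain of 3 nodes with a double edge at one end; the terminal node there is the unique long simple root (C_3), so the type is C_3 (the algebra sp(6)).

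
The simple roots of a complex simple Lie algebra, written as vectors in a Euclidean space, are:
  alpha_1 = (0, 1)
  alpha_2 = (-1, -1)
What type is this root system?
type B_2

Compute the Cartan integers a_ij = 2(alpha_i, alpha_j)/(alpha_j, alpha_j); the resulting 2x2 Cartan matrix is
[[2, -1], [-2, 2]].
The roots have two lengths (squared-length ratio 2:1); the short ones are alpha_{1}. The associated Dynkin diagram is a chain of 2 nodes with a double edge at one end; the terminal node there is the unique short simple root (B_2), so the type is B_2 (the algebra so(5)).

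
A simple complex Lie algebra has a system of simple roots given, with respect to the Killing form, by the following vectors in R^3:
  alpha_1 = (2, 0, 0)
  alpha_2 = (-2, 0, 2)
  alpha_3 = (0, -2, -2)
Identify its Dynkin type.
B3

Compute the Cartan integers a_ij = 2(alpha_i, alpha_j)/(alpha_j, alpha_j); the resulting 3x3 Cartan matrix is
[[2, -1, 0], [-2, 2, -1], [0, -1, 2]].
The roots have two lengths (squared-length ratio 2:1); the short ones are alpha_{1}. The associated Dynkin diagram is a chain of 3 nodes with a double edge at one end; the terminal node there is the unique short simple root (B_3), so the type is B_3 (the algebra so(7)).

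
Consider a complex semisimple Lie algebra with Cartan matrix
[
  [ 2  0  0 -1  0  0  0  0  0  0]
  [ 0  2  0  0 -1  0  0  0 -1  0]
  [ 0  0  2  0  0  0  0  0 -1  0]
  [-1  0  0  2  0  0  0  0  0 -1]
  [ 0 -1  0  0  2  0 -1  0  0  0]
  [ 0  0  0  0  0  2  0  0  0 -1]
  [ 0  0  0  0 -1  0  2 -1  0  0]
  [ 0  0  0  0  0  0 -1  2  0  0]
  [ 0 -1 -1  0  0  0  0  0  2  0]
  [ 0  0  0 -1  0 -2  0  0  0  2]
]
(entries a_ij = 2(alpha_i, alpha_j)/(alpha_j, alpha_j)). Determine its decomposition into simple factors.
A_6 (sl(7)) + B_4 (so(9))

The diagram associated to this matrix has two connected components: the simple roots {alpha_2, alpha_3, alpha_5, alpha_7, alpha_8, alpha_9} form a chain of 6 nodes with single edges (A_6), and {alpha_1, alpha_4, alpha_6, alpha_10} form a chain of 4 nodes with a double edge at one end; the terminal node there is the unique short simple root (B_4). A semisimple Lie algebra decomposes uniquely as the direct sum of simple ideals, one per connected component of its Dynkin diagram, so g ≅ A_6 ⊕ B_4 (dimension 48 + 36 = 84).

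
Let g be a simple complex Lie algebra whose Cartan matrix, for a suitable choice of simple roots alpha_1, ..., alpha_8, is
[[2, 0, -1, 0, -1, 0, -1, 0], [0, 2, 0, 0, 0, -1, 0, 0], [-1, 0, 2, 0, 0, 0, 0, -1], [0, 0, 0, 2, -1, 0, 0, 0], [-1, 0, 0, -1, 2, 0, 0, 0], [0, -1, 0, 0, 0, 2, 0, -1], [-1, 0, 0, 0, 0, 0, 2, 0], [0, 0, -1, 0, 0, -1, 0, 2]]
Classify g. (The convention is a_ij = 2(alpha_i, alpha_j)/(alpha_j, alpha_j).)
The matrix has rank 8 with 2's on the diagonal. Reading the off-diagonal entries as Dynkin edges (a single edge where a_ij = a_ji = -1; a double or triple edge where a_ij * a_ji = 2 or 3), the diagram is a chain of 7 nodes with one extra node attached to the third node from one end (E_8). One simple-root ordering that puts it in standard form is (alpha_4, alpha_7, alpha_5, alpha_1, alpha_3, alpha_8, alpha_6, alpha_2). So the algebra is type E_8.

E_8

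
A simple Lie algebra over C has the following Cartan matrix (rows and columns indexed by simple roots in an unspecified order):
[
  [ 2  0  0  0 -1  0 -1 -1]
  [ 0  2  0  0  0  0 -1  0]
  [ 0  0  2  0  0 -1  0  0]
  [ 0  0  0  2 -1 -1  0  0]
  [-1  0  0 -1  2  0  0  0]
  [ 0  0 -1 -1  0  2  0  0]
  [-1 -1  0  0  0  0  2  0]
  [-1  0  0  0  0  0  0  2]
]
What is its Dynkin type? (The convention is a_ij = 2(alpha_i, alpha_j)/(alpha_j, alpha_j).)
The matrix has rank 8 with 2's on the diagonal. Reading the off-diagonal entries as Dynkin edges (a single edge where a_ij = a_ji = -1; a double or triple edge where a_ij * a_ji = 2 or 3), the diagram is a chain of 7 nodes with one extra node attached to the third node from one end (E_8). One simple-root ordering that puts it in standard form is (alpha_2, alpha_8, alpha_7, alpha_1, alpha_5, alpha_4, alpha_6, alpha_3). So the algebra is type E_8.

E_8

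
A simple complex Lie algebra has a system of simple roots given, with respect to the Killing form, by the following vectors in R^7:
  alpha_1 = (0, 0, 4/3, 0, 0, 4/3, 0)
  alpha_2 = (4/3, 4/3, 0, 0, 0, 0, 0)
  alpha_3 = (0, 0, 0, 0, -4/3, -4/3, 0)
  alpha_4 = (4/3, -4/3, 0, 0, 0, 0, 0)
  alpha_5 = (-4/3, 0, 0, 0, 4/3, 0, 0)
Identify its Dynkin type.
D_5

Compute the Cartan integers a_ij = 2(alpha_i, alpha_j)/(alpha_j, alpha_j); the resulting 5x5 Cartan matrix is
[[2, 0, -1, 0, 0], [0, 2, 0, 0, -1], [-1, 0, 2, 0, -1], [0, 0, 0, 2, -1], [0, -1, -1, -1, 2]].
All simple roots have the same length, so the diagram is simply laced. The associated Dynkin diagram is a chain of 3 nodes with a fork of two nodes at one end (D_5), so the type is D_5 (the algebra so(10)).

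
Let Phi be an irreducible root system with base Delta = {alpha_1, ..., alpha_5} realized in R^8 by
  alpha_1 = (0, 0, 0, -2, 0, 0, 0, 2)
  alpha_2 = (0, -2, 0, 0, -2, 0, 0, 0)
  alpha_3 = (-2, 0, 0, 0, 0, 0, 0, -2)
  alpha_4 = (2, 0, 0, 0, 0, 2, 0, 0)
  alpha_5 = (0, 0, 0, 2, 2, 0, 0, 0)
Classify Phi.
A_5 (sl(6))

Compute the Cartan integers a_ij = 2(alpha_i, alpha_j)/(alpha_j, alpha_j); the resulting 5x5 Cartan matrix is
[[2, 0, -1, 0, -1], [0, 2, 0, 0, -1], [-1, 0, 2, -1, 0], [0, 0, -1, 2, 0], [-1, -1, 0, 0, 2]].
All simple roots have the same length, so the diagram is simply laced. The associated Dynkin diagram is a chain of 5 nodes with single edges (A_5), so the type is A_5 (the algebra sl(6)).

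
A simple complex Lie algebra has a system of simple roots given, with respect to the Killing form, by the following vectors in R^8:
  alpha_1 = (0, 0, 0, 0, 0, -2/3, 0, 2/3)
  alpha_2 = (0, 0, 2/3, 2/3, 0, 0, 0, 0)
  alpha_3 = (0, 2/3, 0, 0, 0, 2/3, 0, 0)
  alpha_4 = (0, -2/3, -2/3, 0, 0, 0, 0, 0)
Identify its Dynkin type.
Compute the Cartan integers a_ij = 2(alpha_i, alpha_j)/(alpha_j, alpha_j); the resulting 4x4 Cartan matrix is
[[2, 0, -1, 0], [0, 2, 0, -1], [-1, 0, 2, -1], [0, -1, -1, 2]].
All simple roots have the same length, so the diagram is simply laced. The associated Dynkin diagram is a chain of 4 nodes with single edges (A_4), so the type is A_4 (the algebra sl(5)).

A_4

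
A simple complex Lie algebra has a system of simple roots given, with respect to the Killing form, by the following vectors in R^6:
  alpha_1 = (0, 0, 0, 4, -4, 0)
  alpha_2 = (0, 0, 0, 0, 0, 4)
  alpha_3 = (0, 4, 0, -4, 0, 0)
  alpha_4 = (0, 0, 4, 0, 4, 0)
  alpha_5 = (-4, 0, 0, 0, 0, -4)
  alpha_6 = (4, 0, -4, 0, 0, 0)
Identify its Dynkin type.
B_6 (so(13))

Compute the Cartan integers a_ij = 2(alpha_i, alpha_j)/(alpha_j, alpha_j); the resulting 6x6 Cartan matrix is
[[2, 0, -1, -1, 0, 0], [0, 2, 0, 0, -1, 0], [-1, 0, 2, 0, 0, 0], [-1, 0, 0, 2, 0, -1], [0, -2, 0, 0, 2, -1], [0, 0, 0, -1, -1, 2]].
The roots have two lengths (squared-length ratio 2:1); the short ones are alpha_{2}. The associated Dynkin diagram is a chain of 6 nodes with a double edge at one end; the terminal node there is the unique short simple root (B_6), so the type is B_6 (the algebra so(13)).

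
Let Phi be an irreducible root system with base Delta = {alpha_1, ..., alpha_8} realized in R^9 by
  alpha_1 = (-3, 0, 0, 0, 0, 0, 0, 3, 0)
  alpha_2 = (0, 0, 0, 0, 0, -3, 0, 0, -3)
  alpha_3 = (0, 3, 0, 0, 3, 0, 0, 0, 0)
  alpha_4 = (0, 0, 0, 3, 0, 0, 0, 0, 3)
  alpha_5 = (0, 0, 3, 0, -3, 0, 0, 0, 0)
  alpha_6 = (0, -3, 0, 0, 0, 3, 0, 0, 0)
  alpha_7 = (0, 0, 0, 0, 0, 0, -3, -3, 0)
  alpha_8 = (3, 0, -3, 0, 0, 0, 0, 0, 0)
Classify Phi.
A_8 (sl(9))

Compute the Cartan integers a_ij = 2(alpha_i, alpha_j)/(alpha_j, alpha_j); the resulting 8x8 Cartan matrix is
[[2, 0, 0, 0, 0, 0, -1, -1], [0, 2, 0, -1, 0, -1, 0, 0], [0, 0, 2, 0, -1, -1, 0, 0], [0, -1, 0, 2, 0, 0, 0, 0], [0, 0, -1, 0, 2, 0, 0, -1], [0, -1, -1, 0, 0, 2, 0, 0], [-1, 0, 0, 0, 0, 0, 2, 0], [-1, 0, 0, 0, -1, 0, 0, 2]].
All simple roots have the same length, so the diagram is simply laced. The associated Dynkin diagram is a chain of 8 nodes with single edges (A_8), so the type is A_8 (the algebra sl(9)).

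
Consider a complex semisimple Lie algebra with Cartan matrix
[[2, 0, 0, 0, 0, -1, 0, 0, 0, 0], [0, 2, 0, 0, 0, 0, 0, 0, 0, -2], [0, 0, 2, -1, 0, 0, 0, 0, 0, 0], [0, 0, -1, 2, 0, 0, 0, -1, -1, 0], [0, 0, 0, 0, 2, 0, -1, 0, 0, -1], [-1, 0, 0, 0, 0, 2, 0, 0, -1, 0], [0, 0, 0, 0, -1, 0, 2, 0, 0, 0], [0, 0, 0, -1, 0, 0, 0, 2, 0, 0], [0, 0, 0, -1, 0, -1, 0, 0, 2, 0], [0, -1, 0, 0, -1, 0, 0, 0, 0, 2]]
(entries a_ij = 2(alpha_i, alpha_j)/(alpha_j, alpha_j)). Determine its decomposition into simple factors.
The diagram associated to this matrix has two connected components: the simple roots {alpha_2, alpha_5, alpha_7, alpha_10} form a chain of 4 nodes with a double edge at one end; the terminal node there is the unique long simple root (C_4), and {alpha_1, alpha_3, alpha_4, alpha_6, alpha_8, alpha_9} form a chain of 4 nodes with a fork of two nodes at one end (D_6). A semisimple Lie algebra decomposes uniquely as the direct sum of simple ideals, one per connected component of its Dynkin diagram, so g ≅ C_4 ⊕ D_6 (dimension 36 + 66 = 102).

C_4 (sp(8)) + D_6 (so(12))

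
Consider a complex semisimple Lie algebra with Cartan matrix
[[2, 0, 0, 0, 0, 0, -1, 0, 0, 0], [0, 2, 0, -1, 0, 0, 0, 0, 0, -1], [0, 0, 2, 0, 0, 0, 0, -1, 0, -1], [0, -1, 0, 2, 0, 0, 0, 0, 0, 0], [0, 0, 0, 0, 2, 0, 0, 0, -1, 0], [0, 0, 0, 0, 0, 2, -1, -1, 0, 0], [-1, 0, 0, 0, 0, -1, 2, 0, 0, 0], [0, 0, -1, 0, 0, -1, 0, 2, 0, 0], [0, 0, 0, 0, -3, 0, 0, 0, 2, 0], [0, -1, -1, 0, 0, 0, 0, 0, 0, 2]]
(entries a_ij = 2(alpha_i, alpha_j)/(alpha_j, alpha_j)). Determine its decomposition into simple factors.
A_8 ⊕ G_2

The diagram associated to this matrix has two connected components: the simple roots {alpha_1, alpha_2, alpha_3, alpha_4, alpha_6, alpha_7, alpha_8, alpha_10} form a chain of 8 nodes with single edges (A_8), and {alpha_5, alpha_9} form two nodes joined by a triple edge (G_2). A semisimple Lie algebra decomposes uniquely as the direct sum of simple ideals, one per connected component of its Dynkin diagram, so g ≅ A_8 ⊕ G_2 (dimension 80 + 14 = 94).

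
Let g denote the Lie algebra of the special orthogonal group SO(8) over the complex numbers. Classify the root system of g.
This is so(8) with 8 even, which has dimension 8(8-1)/2 = 28 and rank 8/2 = 4. In the classification of classical Lie algebras, the orthogonal algebra so(2n) in an even number of variables has type D_n; here n = 4, so the Dynkin diagram is a chain of 2 nodes with a fork of two nodes at one end (D_4). Hence the type is D_4.

D4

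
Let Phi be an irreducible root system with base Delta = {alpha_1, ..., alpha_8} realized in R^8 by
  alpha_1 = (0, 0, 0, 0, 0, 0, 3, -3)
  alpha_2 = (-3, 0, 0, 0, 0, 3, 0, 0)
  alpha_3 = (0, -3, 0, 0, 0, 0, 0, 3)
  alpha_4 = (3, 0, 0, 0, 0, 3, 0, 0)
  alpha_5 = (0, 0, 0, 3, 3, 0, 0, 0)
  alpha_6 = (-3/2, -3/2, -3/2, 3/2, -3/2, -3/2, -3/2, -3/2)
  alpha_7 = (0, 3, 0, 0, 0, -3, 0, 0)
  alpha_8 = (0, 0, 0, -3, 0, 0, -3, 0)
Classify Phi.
E_8

Compute the Cartan integers a_ij = 2(alpha_i, alpha_j)/(alpha_j, alpha_j); the resulting 8x8 Cartan matrix is
[[2, 0, -1, 0, 0, 0, 0, -1], [0, 2, 0, 0, 0, 0, -1, 0], [-1, 0, 2, 0, 0, 0, -1, 0], [0, 0, 0, 2, 0, -1, -1, 0], [0, 0, 0, 0, 2, 0, 0, -1], [0, 0, 0, -1, 0, 2, 0, 0], [0, -1, -1, -1, 0, 0, 2, 0], [-1, 0, 0, 0, -1, 0, 0, 2]].
All simple roots have the same length, so the diagram is simply laced. The associated Dynkin diagram is a chain of 7 nodes with one extra node attached to the third node from one end (E_8), so the type is E_8.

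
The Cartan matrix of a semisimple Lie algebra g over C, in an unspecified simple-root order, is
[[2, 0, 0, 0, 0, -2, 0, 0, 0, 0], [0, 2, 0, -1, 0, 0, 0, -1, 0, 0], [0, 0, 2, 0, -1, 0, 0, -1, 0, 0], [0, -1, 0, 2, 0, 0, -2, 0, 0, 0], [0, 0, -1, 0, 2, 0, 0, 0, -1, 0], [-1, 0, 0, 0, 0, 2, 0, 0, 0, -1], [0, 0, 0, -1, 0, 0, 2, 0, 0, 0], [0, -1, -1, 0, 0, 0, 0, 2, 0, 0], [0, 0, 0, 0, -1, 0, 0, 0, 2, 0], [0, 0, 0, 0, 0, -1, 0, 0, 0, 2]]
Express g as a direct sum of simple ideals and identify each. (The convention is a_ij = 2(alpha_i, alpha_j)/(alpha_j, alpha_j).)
The diagram associated to this matrix has two connected components: the simple roots {alpha_2, alpha_3, alpha_4, alpha_5, alpha_7, alpha_8, alpha_9} form a chain of 7 nodes with a double edge at one end; the terminal node there is the unique short simple root (B_7), and {alpha_1, alpha_6, alpha_10} form a chain of 3 nodes with a double edge at one end; the terminal node there is the unique long simple root (C_3). A semisimple Lie algebra decomposes uniquely as the direct sum of simple ideals, one per connected component of its Dynkin diagram, so g ≅ B_7 ⊕ C_3 (dimension 105 + 21 = 126).

type B_7 + type C_3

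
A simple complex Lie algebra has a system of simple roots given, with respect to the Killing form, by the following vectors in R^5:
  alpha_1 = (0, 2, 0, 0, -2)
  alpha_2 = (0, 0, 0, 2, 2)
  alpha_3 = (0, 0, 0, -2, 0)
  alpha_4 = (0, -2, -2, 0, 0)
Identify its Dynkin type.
Compute the Cartan integers a_ij = 2(alpha_i, alpha_j)/(alpha_j, alpha_j); the resulting 4x4 Cartan matrix is
[[2, -1, 0, -1], [-1, 2, -2, 0], [0, -1, 2, 0], [-1, 0, 0, 2]].
The roots have two lengths (squared-length ratio 2:1); the short ones are alpha_{3}. The associated Dynkin diagram is a chain of 4 nodes with a double edge at one end; the terminal node there is the unique short simple root (B_4), so the type is B_4 (the algebra so(9)).

B4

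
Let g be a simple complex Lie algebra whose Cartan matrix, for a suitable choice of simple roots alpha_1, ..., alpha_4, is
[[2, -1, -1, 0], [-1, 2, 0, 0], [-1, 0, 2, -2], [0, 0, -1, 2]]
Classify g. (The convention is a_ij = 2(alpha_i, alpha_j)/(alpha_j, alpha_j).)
B4

The matrix has rank 4 with 2's on the diagonal. Reading the off-diagonal entries as Dynkin edges (a single edge where a_ij = a_ji = -1; a double or triple edge where a_ij * a_ji = 2 or 3), the diagram is a chain of 4 nodes with a double edge at one end; the terminal node there is the unique short simple root (B_4). One simple-root ordering that puts it in standard form is (alpha_2, alpha_1, alpha_3, alpha_4). So the algebra is type B_4, i.e. so(9).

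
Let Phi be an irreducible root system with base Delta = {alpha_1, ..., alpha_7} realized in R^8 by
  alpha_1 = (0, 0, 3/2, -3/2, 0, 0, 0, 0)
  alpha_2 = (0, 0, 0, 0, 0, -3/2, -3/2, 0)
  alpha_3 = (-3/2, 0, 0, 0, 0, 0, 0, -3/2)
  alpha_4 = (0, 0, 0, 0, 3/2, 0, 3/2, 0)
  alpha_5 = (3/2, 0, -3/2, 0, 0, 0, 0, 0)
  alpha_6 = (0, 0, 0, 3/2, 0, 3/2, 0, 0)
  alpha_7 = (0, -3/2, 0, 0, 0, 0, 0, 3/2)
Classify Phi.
type A_7

Compute the Cartan integers a_ij = 2(alpha_i, alpha_j)/(alpha_j, alpha_j); the resulting 7x7 Cartan matrix is
[[2, 0, 0, 0, -1, -1, 0], [0, 2, 0, -1, 0, -1, 0], [0, 0, 2, 0, -1, 0, -1], [0, -1, 0, 2, 0, 0, 0], [-1, 0, -1, 0, 2, 0, 0], [-1, -1, 0, 0, 0, 2, 0], [0, 0, -1, 0, 0, 0, 2]].
All simple roots have the same length, so the diagram is simply laced. The associated Dynkin diagram is a chain of 7 nodes with single edges (A_7), so the type is A_7 (the algebra sl(8)).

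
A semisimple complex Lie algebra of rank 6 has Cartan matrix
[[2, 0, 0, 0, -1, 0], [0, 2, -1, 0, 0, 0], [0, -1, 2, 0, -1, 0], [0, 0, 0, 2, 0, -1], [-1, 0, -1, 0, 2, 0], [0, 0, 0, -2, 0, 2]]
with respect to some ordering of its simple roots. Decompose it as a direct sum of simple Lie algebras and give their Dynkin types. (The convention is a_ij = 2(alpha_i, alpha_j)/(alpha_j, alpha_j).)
The diagram associated to this matrix has two connected components: the simple roots {alpha_1, alpha_2, alpha_3, alpha_5} form a chain of 4 nodes with single edges (A_4), and {alpha_4, alpha_6} form a chain of 2 nodes with a double edge at one end; the terminal node there is the unique short simple root (B_2). A semisimple Lie algebra decomposes uniquely as the direct sum of simple ideals, one per connected component of its Dynkin diagram, so g ≅ A_4 ⊕ B_2 (dimension 24 + 10 = 34).

A4 + B2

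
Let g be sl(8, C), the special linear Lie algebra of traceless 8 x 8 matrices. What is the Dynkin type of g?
A_7 (sl(8))

This is sl(8), which has dimension 8^2 - 1 = 63 and rank 8 - 1 = 7 (a Cartan subalgebra is the diagonal traceless matrices). In the classification of classical Lie algebras, the special linear algebra sl(n+1) has type A_n; here n = 7, so the Dynkin diagram is a chain of 7 nodes with single edges (A_7). Hence the type is A_7.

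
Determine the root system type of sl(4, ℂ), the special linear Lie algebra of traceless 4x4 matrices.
A_3 (sl(4))

This is sl(4), which has dimension 4^2 - 1 = 15 and rank 4 - 1 = 3 (a Cartan subalgebra is the diagonal traceless matrices). In the classification of classical Lie algebras, the special linear algebra sl(n+1) has type A_n; here n = 3, so the Dynkin diagram is a chain of 3 nodes with single edges (A_3). Hence the type is A_3.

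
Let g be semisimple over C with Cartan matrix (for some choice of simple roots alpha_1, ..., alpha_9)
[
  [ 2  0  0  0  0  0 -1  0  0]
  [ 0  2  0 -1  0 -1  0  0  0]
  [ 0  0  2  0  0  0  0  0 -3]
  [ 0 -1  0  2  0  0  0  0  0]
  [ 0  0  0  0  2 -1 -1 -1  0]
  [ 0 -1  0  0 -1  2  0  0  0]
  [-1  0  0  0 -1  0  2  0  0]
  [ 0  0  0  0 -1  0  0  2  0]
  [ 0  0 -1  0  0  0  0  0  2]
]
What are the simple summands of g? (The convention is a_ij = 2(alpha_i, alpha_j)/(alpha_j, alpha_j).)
The diagram associated to this matrix has two connected components: the simple roots {alpha_1, alpha_2, alpha_4, alpha_5, alpha_6, alpha_7, alpha_8} form a chain of 6 nodes with one extra node attached to the third node from one end (E_7), and {alpha_3, alpha_9} form two nodes joined by a triple edge (G_2). A semisimple Lie algebra decomposes uniquely as the direct sum of simple ideals, one per connected component of its Dynkin diagram, so g ≅ E_7 ⊕ G_2 (dimension 133 + 14 = 147).

E7 + G2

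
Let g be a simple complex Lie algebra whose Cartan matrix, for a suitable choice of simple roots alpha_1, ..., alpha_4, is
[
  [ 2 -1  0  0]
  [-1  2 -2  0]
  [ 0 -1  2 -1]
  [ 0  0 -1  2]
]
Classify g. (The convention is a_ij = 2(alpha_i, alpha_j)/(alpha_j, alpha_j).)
F_4

The matrix has rank 4 with 2's on the diagonal. Reading the off-diagonal entries as Dynkin edges (a single edge where a_ij = a_ji = -1; a double or triple edge where a_ij * a_ji = 2 or 3), the diagram is a chain of 4 nodes with a double edge between the middle two (F_4). One simple-root ordering that puts it in standard form is (alpha_1, alpha_2, alpha_3, alpha_4). So the algebra is type F_4.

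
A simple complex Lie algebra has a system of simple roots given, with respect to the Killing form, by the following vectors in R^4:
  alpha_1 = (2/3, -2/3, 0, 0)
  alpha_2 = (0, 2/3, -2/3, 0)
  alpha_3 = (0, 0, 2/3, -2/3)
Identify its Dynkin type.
A3

Compute the Cartan integers a_ij = 2(alpha_i, alpha_j)/(alpha_j, alpha_j); the resulting 3x3 Cartan matrix is
[[2, -1, 0], [-1, 2, -1], [0, -1, 2]].
All simple roots have the same length, so the diagram is simply laced. The associated Dynkin diagram is a chain of 3 nodes with single edges (A_3), so the type is A_3 (the algebra sl(4)).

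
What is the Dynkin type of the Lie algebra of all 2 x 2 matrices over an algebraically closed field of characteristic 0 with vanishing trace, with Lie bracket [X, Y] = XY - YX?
This is sl(2), which has dimension 2^2 - 1 = 3 and rank 2 - 1 = 1 (a Cartan subalgebra is the diagonal traceless matrices). In the classification of classical Lie algebras, the special linear algebra sl(n+1) has type A_n; here n = 1, so the Dynkin diagram is a chain of 1 nodes with single edges (A_1). Hence the type is A_1.

type A_1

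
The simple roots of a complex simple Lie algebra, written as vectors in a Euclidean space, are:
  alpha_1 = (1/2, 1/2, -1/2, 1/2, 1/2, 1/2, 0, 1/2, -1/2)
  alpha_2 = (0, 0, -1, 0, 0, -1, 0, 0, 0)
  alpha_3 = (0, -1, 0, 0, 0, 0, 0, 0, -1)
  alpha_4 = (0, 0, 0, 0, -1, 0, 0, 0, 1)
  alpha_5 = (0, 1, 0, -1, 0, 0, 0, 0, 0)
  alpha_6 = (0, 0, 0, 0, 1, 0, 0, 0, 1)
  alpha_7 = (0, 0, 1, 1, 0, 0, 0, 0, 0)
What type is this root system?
Compute the Cartan integers a_ij = 2(alpha_i, alpha_j)/(alpha_j, alpha_j); the resulting 7x7 Cartan matrix is
[[2, 0, 0, -1, 0, 0, 0], [0, 2, 0, 0, 0, 0, -1], [0, 0, 2, -1, -1, -1, 0], [-1, 0, -1, 2, 0, 0, 0], [0, 0, -1, 0, 2, 0, -1], [0, 0, -1, 0, 0, 2, 0], [0, -1, 0, 0, -1, 0, 2]].
All simple roots have the same length, so the diagram is simply laced. The associated Dynkin diagram is a chain of 6 nodes with one extra node attached to the third node from one end (E_7), so the type is E_7.

type E_7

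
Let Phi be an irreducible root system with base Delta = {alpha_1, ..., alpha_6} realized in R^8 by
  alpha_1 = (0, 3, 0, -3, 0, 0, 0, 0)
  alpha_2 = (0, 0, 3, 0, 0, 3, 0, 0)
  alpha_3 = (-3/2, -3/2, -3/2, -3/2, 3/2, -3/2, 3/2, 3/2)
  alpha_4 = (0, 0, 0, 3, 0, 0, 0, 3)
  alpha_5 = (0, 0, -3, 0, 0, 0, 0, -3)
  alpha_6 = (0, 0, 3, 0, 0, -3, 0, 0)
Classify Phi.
E_6

Compute the Cartan integers a_ij = 2(alpha_i, alpha_j)/(alpha_j, alpha_j); the resulting 6x6 Cartan matrix is
[[2, 0, 0, -1, 0, 0], [0, 2, -1, 0, -1, 0], [0, -1, 2, 0, 0, 0], [-1, 0, 0, 2, -1, 0], [0, -1, 0, -1, 2, -1], [0, 0, 0, 0, -1, 2]].
All simple roots have the same length, so the diagram is simply laced. The associated Dynkin diagram is a chain of 5 nodes with one extra node attached to the third node from one end (E_6), so the type is E_6.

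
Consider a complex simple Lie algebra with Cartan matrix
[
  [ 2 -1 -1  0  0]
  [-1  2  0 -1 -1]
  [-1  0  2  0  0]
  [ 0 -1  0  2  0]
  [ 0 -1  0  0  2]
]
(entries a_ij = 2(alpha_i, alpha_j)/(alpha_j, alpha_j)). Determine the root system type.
type D_5

The matrix has rank 5 with 2's on the diagonal. Reading the off-diagonal entries as Dynkin edges (a single edge where a_ij = a_ji = -1; a double or triple edge where a_ij * a_ji = 2 or 3), the diagram is a chain of 3 nodes with a fork of two nodes at one end (D_5). One simple-root ordering that puts it in standard form is (alpha_3, alpha_1, alpha_2, alpha_4, alpha_5). So the algebra is type D_5, i.e. so(10).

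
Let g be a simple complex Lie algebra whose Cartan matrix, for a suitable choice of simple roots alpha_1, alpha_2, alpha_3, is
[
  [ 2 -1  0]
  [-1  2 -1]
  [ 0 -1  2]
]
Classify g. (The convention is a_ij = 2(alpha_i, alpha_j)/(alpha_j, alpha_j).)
A_3

The matrix has rank 3 with 2's on the diagonal. Reading the off-diagonal entries as Dynkin edges (a single edge where a_ij = a_ji = -1; a double or triple edge where a_ij * a_ji = 2 or 3), the diagram is a chain of 3 nodes with single edges (A_3). One simple-root ordering that puts it in standard form is (alpha_1, alpha_2, alpha_3). So the algebra is type A_3, i.e. sl(4).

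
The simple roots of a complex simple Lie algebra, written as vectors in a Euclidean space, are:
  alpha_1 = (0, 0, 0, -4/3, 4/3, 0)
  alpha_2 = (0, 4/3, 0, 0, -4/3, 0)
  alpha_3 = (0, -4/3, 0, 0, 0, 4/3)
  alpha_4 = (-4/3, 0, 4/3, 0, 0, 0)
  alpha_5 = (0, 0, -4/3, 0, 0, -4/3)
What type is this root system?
A5

Compute the Cartan integers a_ij = 2(alpha_i, alpha_j)/(alpha_j, alpha_j); the resulting 5x5 Cartan matrix is
[[2, -1, 0, 0, 0], [-1, 2, -1, 0, 0], [0, -1, 2, 0, -1], [0, 0, 0, 2, -1], [0, 0, -1, -1, 2]].
All simple roots have the same length, so the diagram is simply laced. The associated Dynkin diagram is a chain of 5 nodes with single edges (A_5), so the type is A_5 (the algebra sl(6)).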